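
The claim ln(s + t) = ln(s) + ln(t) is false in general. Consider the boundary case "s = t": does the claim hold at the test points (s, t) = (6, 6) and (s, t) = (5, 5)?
No, fails at both test points

At (6, 6): LHS = ln(12) ≈ 2.485 ≠ RHS = 2·ln(6) ≈ 3.584
At (5, 5): LHS = ln(10) ≈ 2.303 ≠ RHS = 2·ln(5) ≈ 3.219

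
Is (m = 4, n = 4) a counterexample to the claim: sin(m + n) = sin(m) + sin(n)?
Substituting m = 4, n = 4:
LHS = sin(4 + 4) = sin(8) ≈ 0.9894
RHS = sin(4) + sin(4) = 2·sin(4) ≈ -1.514

Since LHS ≠ RHS, this pair disproves the claim.

Answer: Yes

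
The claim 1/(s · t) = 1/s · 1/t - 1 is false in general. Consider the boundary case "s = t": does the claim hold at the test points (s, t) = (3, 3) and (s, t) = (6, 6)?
No, fails at both test points

At (3, 3): LHS = 1/9 ≠ RHS = -8/9
At (6, 6): LHS = 1/36 ≠ RHS = -35/36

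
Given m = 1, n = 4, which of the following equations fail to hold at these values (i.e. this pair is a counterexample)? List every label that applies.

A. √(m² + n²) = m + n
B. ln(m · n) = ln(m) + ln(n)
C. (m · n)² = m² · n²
Evaluating each claim at the given values:
A. LHS = √(17) ≈ 4.123, RHS = 5 → fails here (LHS ≠ RHS)
B. LHS = ln(4) ≈ 1.386, RHS = ln(4) ≈ 1.386 → holds here (LHS = RHS)
C. LHS = 16, RHS = 16 → holds here (LHS = RHS)

Answer: A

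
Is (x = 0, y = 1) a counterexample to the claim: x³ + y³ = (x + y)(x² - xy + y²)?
No

Substituting x = 0, y = 1:
LHS = 0³ + 1³ = 1
RHS = (0 + 1)(0² - 0·1 + 1²) = 1

The sides agree, so this pair does not disprove the claim.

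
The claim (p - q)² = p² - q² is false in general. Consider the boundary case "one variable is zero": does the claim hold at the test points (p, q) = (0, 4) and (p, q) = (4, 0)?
Only at (4, 0)

At (0, 4): LHS = 16 ≠ RHS = -16
At (4, 0): LHS = 16, RHS = 16 → equal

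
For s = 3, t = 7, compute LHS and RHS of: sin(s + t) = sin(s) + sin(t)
LHS = sin(3 + 7) = sin(10) ≈ -0.544
RHS = sin(3) + sin(7) ≈ 0.7981

LHS ≠ RHS (they differ by about 1.342), so the equation does not hold here.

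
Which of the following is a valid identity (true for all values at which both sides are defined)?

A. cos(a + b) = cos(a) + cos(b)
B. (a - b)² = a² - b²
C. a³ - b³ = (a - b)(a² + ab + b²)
C

A: fails at (5, 5) — LHS = cos(10) ≈ -0.8391, RHS = 2·cos(5) ≈ 0.5673.
B: fails at (1, 3) — LHS = 4, RHS = -8.
C: holds — e.g. at (1, 4), both sides equal -63.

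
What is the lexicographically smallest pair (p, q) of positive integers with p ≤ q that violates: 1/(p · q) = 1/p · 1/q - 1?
(p, q) = (1, 1)

Substituting (1, 1) into the claim:
LHS = 1/(1 · 1) = 1
RHS = 1/1 · 1/1 - 1 = 0

Since LHS ≠ RHS, this pair disproves the claim, and no lexicographically smaller pair (p ≤ q, positive integers) does.

For instance (2, 3) is also a counterexample (LHS = 1/6, RHS = -5/6), but it's lexicographically larger.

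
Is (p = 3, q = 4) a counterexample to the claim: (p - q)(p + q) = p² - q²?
Substituting p = 3, q = 4:
LHS = (3 - 4)(3 + 4) = -7
RHS = 3² - 4² = -7

The sides agree, so this pair does not disprove the claim.

Answer: No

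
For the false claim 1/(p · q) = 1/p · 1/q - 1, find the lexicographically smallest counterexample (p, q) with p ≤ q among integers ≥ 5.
Substituting (5, 5) into the claim:
LHS = 1/(5 · 5) = 1/25
RHS = 1/5 · 1/5 - 1 = -24/25

Since LHS ≠ RHS, this pair disproves the claim, and no lexicographically smaller pair (p ≤ q, integers ≥ 5) does.

For instance (8, 12) is also a counterexample (LHS = 1/96, RHS = -95/96), but it's lexicographically larger.

Answer: (p, q) = (5, 5)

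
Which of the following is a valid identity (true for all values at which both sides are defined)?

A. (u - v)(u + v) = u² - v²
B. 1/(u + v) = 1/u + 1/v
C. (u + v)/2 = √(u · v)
A

A: holds — e.g. at (4, 5), both sides equal -9.
B: fails at (2, 7) — LHS = 1/9, RHS = 9/14.
C: fails at (4, 5) — LHS = 9/2, RHS = 2·√(5) ≈ 4.472.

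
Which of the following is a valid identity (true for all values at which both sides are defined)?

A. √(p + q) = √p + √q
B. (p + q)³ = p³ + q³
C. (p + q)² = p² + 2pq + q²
C

A: fails at (2, 2) — LHS = 2, RHS = 2·√(2) ≈ 2.828.
B: fails at (5, 5) — LHS = 1000, RHS = 250.
C: holds — e.g. at (2, 5), both sides equal 49.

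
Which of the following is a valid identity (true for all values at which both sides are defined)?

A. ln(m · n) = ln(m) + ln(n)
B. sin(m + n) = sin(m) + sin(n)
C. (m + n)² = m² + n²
A: holds — e.g. at (2, 5), both sides equal ln(10) ≈ 2.303.
B: fails at (2, 5) — LHS = sin(7) ≈ 0.657, RHS = sin(5) + sin(2) ≈ -0.04963.
C: fails at (1, 5) — LHS = 36, RHS = 26.

Answer: A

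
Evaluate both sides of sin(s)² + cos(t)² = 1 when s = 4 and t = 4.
LHS = sin(4)² + cos(4)² = 1
RHS = 1

LHS = RHS: the two sides agree.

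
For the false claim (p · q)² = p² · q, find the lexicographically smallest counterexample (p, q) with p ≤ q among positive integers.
At (1, 1): both sides equal 1, so it holds there.

Substituting (1, 2) into the claim:
LHS = (1 · 2)² = 4
RHS = 1² · 2 = 2

Since LHS ≠ RHS, this pair disproves the claim, and no lexicographically smaller pair (p ≤ q, positive integers) does.

For instance (2, 2) is also a counterexample (LHS = 16, RHS = 8), but it's lexicographically larger.

Answer: (p, q) = (1, 2)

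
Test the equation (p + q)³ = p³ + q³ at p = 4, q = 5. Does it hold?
Substituting p = 4, q = 5:

LHS = (4 + 5)³ = 729
RHS = 4³ + 5³ = 189

LHS ≠ RHS, so the equation does not hold at this point.

Answer: Fails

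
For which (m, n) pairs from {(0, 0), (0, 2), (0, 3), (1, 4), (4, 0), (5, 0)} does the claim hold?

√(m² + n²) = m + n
(0, 0), (0, 2), (0, 3), (4, 0), (5, 0)

Testing each pair:
(0, 0): LHS = 0, RHS = 0 → holds
(0, 2): LHS = 2, RHS = 2 → holds
(0, 3): LHS = 3, RHS = 3 → holds
(1, 4): LHS = √(17) ≈ 4.123, RHS = 5 → fails
(4, 0): LHS = 4, RHS = 4 → holds
(5, 0): LHS = 5, RHS = 5 → holds

5 of 6 pairs satisfy the claim.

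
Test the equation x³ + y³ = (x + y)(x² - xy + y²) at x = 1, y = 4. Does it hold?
Holds

Substituting x = 1, y = 4:

LHS = 1³ + 4³ = 65
RHS = (1 + 4)(1² - 1·4 + 4²) = 65

LHS = RHS, so the equation holds at this point.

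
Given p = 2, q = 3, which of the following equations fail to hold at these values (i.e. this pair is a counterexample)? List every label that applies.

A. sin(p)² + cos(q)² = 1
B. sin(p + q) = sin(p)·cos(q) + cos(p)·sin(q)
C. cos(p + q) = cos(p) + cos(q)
A, C

Evaluating each claim at the given values:
A. LHS = sin(2)² + cos(3)² ≈ 1.807, RHS = 1 → fails here (LHS ≠ RHS)
B. LHS = sin(5) ≈ -0.9589, RHS = sin(2)·cos(3) + sin(3)·cos(2) ≈ -0.9589 → holds here (LHS = RHS)
C. LHS = cos(5) ≈ 0.2837, RHS = cos(3) + cos(2) ≈ -1.406 → fails here (LHS ≠ RHS)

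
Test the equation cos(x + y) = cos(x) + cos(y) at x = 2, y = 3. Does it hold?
Fails

Substituting x = 2, y = 3:

LHS = cos(2 + 3) = cos(5) ≈ 0.2837
RHS = cos(2) + cos(3) ≈ -1.406

LHS ≠ RHS, so the equation does not hold at this point.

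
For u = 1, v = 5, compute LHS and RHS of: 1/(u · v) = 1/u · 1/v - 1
LHS = 1/(1 · 5) = 1/5
RHS = 1/1 · 1/5 - 1 = -4/5

LHS ≠ RHS, so the equation does not hold here.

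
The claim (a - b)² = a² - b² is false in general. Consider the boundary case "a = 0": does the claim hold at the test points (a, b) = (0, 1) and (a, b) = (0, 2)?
At (0, 1): LHS = 1 ≠ RHS = -1
At (0, 2): LHS = 4 ≠ RHS = -4

Answer: No, fails at both test points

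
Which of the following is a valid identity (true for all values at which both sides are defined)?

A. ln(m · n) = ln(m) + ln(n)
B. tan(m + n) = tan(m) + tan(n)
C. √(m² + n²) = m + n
A: holds — e.g. at (3, 3), both sides equal ln(9) ≈ 2.197.
B: fails at (1, 4) — LHS = tan(5) ≈ -3.381, RHS = tan(4) + tan(1) ≈ 2.715.
C: fails at (5, 8) — LHS = √(89) ≈ 9.434, RHS = 13.

Answer: A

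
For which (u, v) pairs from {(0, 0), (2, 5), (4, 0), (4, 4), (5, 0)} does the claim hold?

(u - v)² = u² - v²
Testing each pair:
(0, 0): LHS = 0, RHS = 0 → holds
(2, 5): LHS = 9, RHS = -21 → fails
(4, 0): LHS = 16, RHS = 16 → holds
(4, 4): LHS = 0, RHS = 0 → holds
(5, 0): LHS = 25, RHS = 25 → holds

4 of 5 pairs satisfy the claim.

Answer: (0, 0), (4, 0), (4, 4), (5, 0)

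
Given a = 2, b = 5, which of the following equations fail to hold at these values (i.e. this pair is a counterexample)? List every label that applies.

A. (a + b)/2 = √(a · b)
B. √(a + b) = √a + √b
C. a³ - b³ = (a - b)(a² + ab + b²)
Evaluating each claim at the given values:
A. LHS = 7/2, RHS = √(10) ≈ 3.162 → fails here (LHS ≠ RHS)
B. LHS = √(7) ≈ 2.646, RHS = √(2) + √(5) ≈ 3.65 → fails here (LHS ≠ RHS)
C. LHS = -117, RHS = -117 → holds here (LHS = RHS)

Answer: A, B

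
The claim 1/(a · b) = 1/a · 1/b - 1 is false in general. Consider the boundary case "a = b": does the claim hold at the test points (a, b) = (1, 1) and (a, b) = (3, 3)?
At (1, 1): LHS = 1 ≠ RHS = 0
At (3, 3): LHS = 1/9 ≠ RHS = -8/9

Answer: No, fails at both test points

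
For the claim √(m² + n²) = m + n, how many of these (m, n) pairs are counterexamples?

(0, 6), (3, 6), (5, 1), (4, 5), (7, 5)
Testing each pair:
(0, 6): LHS = 6, RHS = 6 → satisfies claim
(3, 6): LHS = 3·√(5) ≈ 6.708, RHS = 9 → counterexample
(5, 1): LHS = √(26) ≈ 5.099, RHS = 6 → counterexample
(4, 5): LHS = √(41) ≈ 6.403, RHS = 9 → counterexample
(7, 5): LHS = √(74) ≈ 8.602, RHS = 12 → counterexample

That makes 4 counterexamples.

Answer: 4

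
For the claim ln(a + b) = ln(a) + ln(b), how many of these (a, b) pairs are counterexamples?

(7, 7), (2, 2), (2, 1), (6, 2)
Testing each pair:
(7, 7): LHS = ln(14) ≈ 2.639, RHS = 2·ln(7) ≈ 3.892 → counterexample
(2, 2): LHS = ln(4) ≈ 1.386, RHS = 2·ln(2) ≈ 1.386 → satisfies claim
(2, 1): LHS = ln(3) ≈ 1.099, RHS = ln(2) ≈ 0.6931 → counterexample
(6, 2): LHS = ln(8) ≈ 2.079, RHS = ln(2) + ln(6) ≈ 2.485 → counterexample

That makes 3 counterexamples.

Answer: 3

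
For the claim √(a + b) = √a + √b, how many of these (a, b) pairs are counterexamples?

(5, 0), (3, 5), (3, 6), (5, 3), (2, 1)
4

Testing each pair:
(5, 0): LHS = √(5) ≈ 2.236, RHS = √(5) ≈ 2.236 → satisfies claim
(3, 5): LHS = 2·√(2) ≈ 2.828, RHS = √(3) + √(5) ≈ 3.968 → counterexample
(3, 6): LHS = 3, RHS = √(3) + √(6) ≈ 4.182 → counterexample
(5, 3): LHS = 2·√(2) ≈ 2.828, RHS = √(3) + √(5) ≈ 3.968 → counterexample
(2, 1): LHS = √(3) ≈ 1.732, RHS = 1 + √(2) ≈ 2.414 → counterexample

That makes 4 counterexamples.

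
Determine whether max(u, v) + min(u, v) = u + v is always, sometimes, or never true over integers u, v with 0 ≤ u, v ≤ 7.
Always true

The identity holds for every pair in the range. For instance at (u, v) = (6, 4): both sides equal 10.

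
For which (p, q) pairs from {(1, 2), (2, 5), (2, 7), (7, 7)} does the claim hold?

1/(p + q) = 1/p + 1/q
Testing each pair:
(1, 2): LHS = 1/3, RHS = 3/2 → fails
(2, 5): LHS = 1/7, RHS = 7/10 → fails
(2, 7): LHS = 1/9, RHS = 9/14 → fails
(7, 7): LHS = 1/14, RHS = 2/7 → fails

No pair satisfies the claim.

Answer: None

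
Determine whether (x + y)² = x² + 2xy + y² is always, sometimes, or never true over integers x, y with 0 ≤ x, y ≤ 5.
The identity holds for every pair in the range. For instance at (x, y) = (1, 3): both sides equal 16.

Answer: Always true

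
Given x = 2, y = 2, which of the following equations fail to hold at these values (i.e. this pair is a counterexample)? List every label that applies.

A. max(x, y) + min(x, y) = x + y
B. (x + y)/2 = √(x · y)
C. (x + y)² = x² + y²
Evaluating each claim at the given values:
A. LHS = 4, RHS = 4 → holds here (LHS = RHS)
B. LHS = 2, RHS = 2 → holds here (LHS = RHS)
C. LHS = 16, RHS = 8 → fails here (LHS ≠ RHS)

Answer: C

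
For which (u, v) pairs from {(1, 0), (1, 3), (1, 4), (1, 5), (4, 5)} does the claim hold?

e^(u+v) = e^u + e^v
None

Testing each pair:
(1, 0): LHS = e ≈ 2.718, RHS = 1 + e ≈ 3.718 → fails
(1, 3): LHS = e^4 ≈ 54.6, RHS = e + e^3 ≈ 22.8 → fails
(1, 4): LHS = e^5 ≈ 148.4, RHS = e + e^4 ≈ 57.32 → fails
(1, 5): LHS = e^6 ≈ 403.4, RHS = e + e^5 ≈ 151.1 → fails
(4, 5): LHS = e^9 ≈ 8103, RHS = e^4 + e^5 ≈ 203 → fails

No pair satisfies the claim.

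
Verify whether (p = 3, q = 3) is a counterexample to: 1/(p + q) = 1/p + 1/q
Yes

Substituting p = 3, q = 3:
LHS = 1/(3 + 3) = 1/6
RHS = 1/3 + 1/3 = 2/3

Since LHS ≠ RHS, this pair disproves the claim.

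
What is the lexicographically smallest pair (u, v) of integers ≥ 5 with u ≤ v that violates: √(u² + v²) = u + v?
(u, v) = (5, 5)

Substituting (5, 5) into the claim:
LHS = √(5² + 5²) = 5·√(2) ≈ 7.071
RHS = 5 + 5 = 10

Since LHS ≠ RHS, this pair disproves the claim, and no lexicographically smaller pair (u ≤ v, integers ≥ 5) does.

For instance (6, 11) is also a counterexample (LHS = √(157) ≈ 12.53, RHS = 17), but it's lexicographically larger.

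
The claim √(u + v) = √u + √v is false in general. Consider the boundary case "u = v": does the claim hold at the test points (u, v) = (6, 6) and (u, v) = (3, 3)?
No, fails at both test points

At (6, 6): LHS = 2·√(3) ≈ 3.464 ≠ RHS = 2·√(6) ≈ 4.899
At (3, 3): LHS = √(6) ≈ 2.449 ≠ RHS = 2·√(3) ≈ 3.464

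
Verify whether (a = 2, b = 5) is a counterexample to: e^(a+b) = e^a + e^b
Substituting a = 2, b = 5:
LHS = e^(2+5) = e^7 ≈ 1097
RHS = e^2 + e^5 ≈ 155.8

Since LHS ≠ RHS, this pair disproves the claim.

Answer: Yes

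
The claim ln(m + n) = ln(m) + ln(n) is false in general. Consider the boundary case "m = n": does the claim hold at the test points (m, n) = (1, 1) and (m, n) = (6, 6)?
No, fails at both test points

At (1, 1): LHS = ln(2) ≈ 0.6931 ≠ RHS = 0
At (6, 6): LHS = ln(12) ≈ 2.485 ≠ RHS = 2·ln(6) ≈ 3.584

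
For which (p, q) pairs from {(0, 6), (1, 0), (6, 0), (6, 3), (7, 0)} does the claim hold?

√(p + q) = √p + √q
Testing each pair:
(0, 6): LHS = √(6) ≈ 2.449, RHS = √(6) ≈ 2.449 → holds
(1, 0): LHS = 1, RHS = 1 → holds
(6, 0): LHS = √(6) ≈ 2.449, RHS = √(6) ≈ 2.449 → holds
(6, 3): LHS = 3, RHS = √(3) + √(6) ≈ 4.182 → fails
(7, 0): LHS = √(7) ≈ 2.646, RHS = √(7) ≈ 2.646 → holds

4 of 5 pairs satisfy the claim.

Answer: (0, 6), (1, 0), (6, 0), (7, 0)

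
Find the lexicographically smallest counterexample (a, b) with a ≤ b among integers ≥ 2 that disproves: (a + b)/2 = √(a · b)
Substituting (2, 3) into the claim:
LHS = (2 + 3)/2 = 5/2
RHS = √(2 · 3) = √(6) ≈ 2.449

Since LHS ≠ RHS, this pair disproves the claim, and no lexicographically smaller pair (a ≤ b, integers ≥ 2) does.

For instance (5, 9) is also a counterexample (LHS = 7, RHS = 3·√(5) ≈ 6.708), but it's lexicographically larger.

Answer: (a, b) = (2, 3)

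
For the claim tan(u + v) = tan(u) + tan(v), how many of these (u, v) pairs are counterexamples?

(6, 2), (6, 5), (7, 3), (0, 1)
Testing each pair:
(6, 2): LHS = tan(8) ≈ -6.8, RHS = tan(2) + tan(6) ≈ -2.476 → counterexample
(6, 5): LHS = tan(11) ≈ -226, RHS = tan(5) + tan(6) ≈ -3.672 → counterexample
(7, 3): LHS = tan(10) ≈ 0.6484, RHS = tan(3) + tan(7) ≈ 0.7289 → counterexample
(0, 1): LHS = tan(1) ≈ 1.557, RHS = tan(1) ≈ 1.557 → satisfies claim

That makes 3 counterexamples.

Answer: 3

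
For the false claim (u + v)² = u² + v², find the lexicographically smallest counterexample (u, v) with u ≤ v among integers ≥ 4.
(u, v) = (4, 4)

Substituting (4, 4) into the claim:
LHS = (4 + 4)² = 64
RHS = 4² + 4² = 32

Since LHS ≠ RHS, this pair disproves the claim, and no lexicographically smaller pair (u ≤ v, integers ≥ 4) does.

For instance (7, 8) is also a counterexample (LHS = 225, RHS = 113), but it's lexicographically larger.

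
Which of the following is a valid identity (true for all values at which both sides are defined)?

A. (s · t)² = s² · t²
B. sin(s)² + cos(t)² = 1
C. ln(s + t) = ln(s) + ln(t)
A

A: holds — e.g. at (5, 8), both sides equal 1600.
B: fails at (1, 3) — LHS = sin(1)² + cos(3)² ≈ 1.688, RHS = 1.
C: fails at (5, 8) — LHS = ln(13) ≈ 2.565, RHS = ln(5) + ln(8) ≈ 3.689.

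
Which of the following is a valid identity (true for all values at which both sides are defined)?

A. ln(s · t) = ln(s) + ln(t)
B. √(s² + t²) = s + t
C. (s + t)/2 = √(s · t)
A

A: holds — e.g. at (1, 2), both sides equal ln(2) ≈ 0.6931.
B: fails at (3, 3) — LHS = 3·√(2) ≈ 4.243, RHS = 6.
C: fails at (2, 7) — LHS = 9/2, RHS = √(14) ≈ 3.742.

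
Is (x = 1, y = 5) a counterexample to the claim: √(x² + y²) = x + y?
Yes

Substituting x = 1, y = 5:
LHS = √(1² + 5²) = √(26) ≈ 5.099
RHS = 1 + 5 = 6

Since LHS ≠ RHS, this pair disproves the claim.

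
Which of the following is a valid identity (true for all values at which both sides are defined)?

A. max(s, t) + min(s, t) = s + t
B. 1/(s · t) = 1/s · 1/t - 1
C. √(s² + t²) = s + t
A: holds — e.g. at (2, 2), both sides equal 4.
B: fails at (4, 5) — LHS = 1/20, RHS = -19/20.
C: fails at (3, 5) — LHS = √(34) ≈ 5.831, RHS = 8.

Answer: A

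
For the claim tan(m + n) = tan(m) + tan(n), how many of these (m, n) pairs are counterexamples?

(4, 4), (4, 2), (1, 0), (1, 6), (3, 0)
Testing each pair:
(4, 4): LHS = tan(8) ≈ -6.8, RHS = 2·tan(4) ≈ 2.316 → counterexample
(4, 2): LHS = tan(6) ≈ -0.291, RHS = tan(2) + tan(4) ≈ -1.027 → counterexample
(1, 0): LHS = tan(1) ≈ 1.557, RHS = tan(1) ≈ 1.557 → satisfies claim
(1, 6): LHS = tan(7) ≈ 0.8714, RHS = tan(6) + tan(1) ≈ 1.266 → counterexample
(3, 0): LHS = tan(3) ≈ -0.1425, RHS = tan(3) ≈ -0.1425 → satisfies claim

That makes 3 counterexamples.

Answer: 3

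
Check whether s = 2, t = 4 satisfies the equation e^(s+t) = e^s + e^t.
Fails

Substituting s = 2, t = 4:

LHS = e^(2+4) = e^6 ≈ 403.4
RHS = e^2 + e^4 ≈ 61.99

LHS ≠ RHS, so the equation does not hold at this point.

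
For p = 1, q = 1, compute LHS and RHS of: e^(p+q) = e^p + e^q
LHS = e^(1+1) = e^2 ≈ 7.389
RHS = e^1 + e^1 = 2·e ≈ 5.437

LHS ≠ RHS (they differ by about 1.952), so the equation does not hold here.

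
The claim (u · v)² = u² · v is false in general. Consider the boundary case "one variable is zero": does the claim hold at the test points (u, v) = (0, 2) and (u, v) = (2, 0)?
Yes, holds at both test points

At (0, 2): LHS = 0, RHS = 0 → equal
At (2, 0): LHS = 0, RHS = 0 → equal

So the claim does hold at both of these boundary points, even though it is not an identity.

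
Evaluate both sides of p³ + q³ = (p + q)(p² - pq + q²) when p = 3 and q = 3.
LHS = 3³ + 3³ = 54
RHS = (3 + 3)(3² - 3·3 + 3²) = 54

LHS = RHS: the two sides agree.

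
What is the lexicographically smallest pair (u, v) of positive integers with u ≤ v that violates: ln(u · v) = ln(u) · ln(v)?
(u, v) = (1, 2)

Substituting (1, 2) into the claim:
LHS = ln(1 · 2) = ln(2) ≈ 0.6931
RHS = ln(1) · ln(2) = 0

Since LHS ≠ RHS, this pair disproves the claim, and no lexicographically smaller pair (u ≤ v, positive integers) does.

For instance (4, 7) is also a counterexample (LHS = ln(28) ≈ 3.332, RHS = ln(4)·ln(7) ≈ 2.698), but it's lexicographically larger.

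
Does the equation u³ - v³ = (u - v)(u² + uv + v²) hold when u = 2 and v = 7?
Holds

Substituting u = 2, v = 7:

LHS = 2³ - 7³ = -335
RHS = (2 - 7)(2² + 2·7 + 7²) = -335

LHS = RHS, so the equation holds at this point.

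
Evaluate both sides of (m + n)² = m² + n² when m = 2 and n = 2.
LHS = (2 + 2)² = 16
RHS = 2² + 2² = 8

LHS ≠ RHS, so the equation does not hold here.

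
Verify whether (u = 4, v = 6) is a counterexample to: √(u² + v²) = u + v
Substituting u = 4, v = 6:
LHS = √(4² + 6²) = 2·√(13) ≈ 7.211
RHS = 4 + 6 = 10

Since LHS ≠ RHS, this pair disproves the claim.

Answer: Yes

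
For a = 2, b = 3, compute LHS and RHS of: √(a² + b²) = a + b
LHS = √(2² + 3²) = √(13) ≈ 3.606
RHS = 2 + 3 = 5

LHS ≠ RHS (they differ by about 1.394), so the equation does not hold here.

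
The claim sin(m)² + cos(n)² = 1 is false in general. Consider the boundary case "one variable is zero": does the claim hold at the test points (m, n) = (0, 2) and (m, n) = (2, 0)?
No, fails at both test points

At (0, 2): LHS = cos(2)² ≈ 0.1732 ≠ RHS = 1
At (2, 0): LHS = sin(2)² + 1 ≈ 1.827 ≠ RHS = 1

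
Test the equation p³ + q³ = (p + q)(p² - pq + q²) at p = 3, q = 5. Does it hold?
Substituting p = 3, q = 5:

LHS = 3³ + 5³ = 152
RHS = (3 + 5)(3² - 3·5 + 5²) = 152

LHS = RHS, so the equation holds at this point.

Answer: Holds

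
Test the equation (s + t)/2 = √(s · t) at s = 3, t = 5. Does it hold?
Substituting s = 3, t = 5:

LHS = (3 + 5)/2 = 4
RHS = √(3 · 5) = √(15) ≈ 3.873

LHS ≠ RHS, so the equation does not hold at this point.

Answer: Fails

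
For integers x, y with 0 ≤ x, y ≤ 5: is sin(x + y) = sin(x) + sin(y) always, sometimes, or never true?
Sometimes true

It holds at (x, y) = (0, 3) (both sides equal sin(3) ≈ 0.1411), but fails at (x, y) = (1, 4) (LHS = sin(5) ≈ -0.9589, RHS = sin(4) + sin(1) ≈ 0.08467).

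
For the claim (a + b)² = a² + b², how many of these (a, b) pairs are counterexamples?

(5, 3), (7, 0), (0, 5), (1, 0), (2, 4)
Testing each pair:
(5, 3): LHS = 64, RHS = 34 → counterexample
(7, 0): LHS = 49, RHS = 49 → satisfies claim
(0, 5): LHS = 25, RHS = 25 → satisfies claim
(1, 0): LHS = 1, RHS = 1 → satisfies claim
(2, 4): LHS = 36, RHS = 20 → counterexample

That makes 2 counterexamples.

Answer: 2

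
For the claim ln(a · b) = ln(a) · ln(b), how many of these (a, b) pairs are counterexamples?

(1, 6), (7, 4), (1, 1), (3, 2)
3

Testing each pair:
(1, 6): LHS = ln(6) ≈ 1.792, RHS = 0 → counterexample
(7, 4): LHS = ln(28) ≈ 3.332, RHS = ln(4)·ln(7) ≈ 2.698 → counterexample
(1, 1): LHS = 0, RHS = 0 → satisfies claim
(3, 2): LHS = ln(6) ≈ 1.792, RHS = ln(2)·ln(3) ≈ 0.7615 → counterexample

That makes 3 counterexamples.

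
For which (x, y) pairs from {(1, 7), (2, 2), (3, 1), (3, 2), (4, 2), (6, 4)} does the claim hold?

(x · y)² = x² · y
Testing each pair:
(1, 7): LHS = 49, RHS = 7 → fails
(2, 2): LHS = 16, RHS = 8 → fails
(3, 1): LHS = 9, RHS = 9 → holds
(3, 2): LHS = 36, RHS = 18 → fails
(4, 2): LHS = 64, RHS = 32 → fails
(6, 4): LHS = 576, RHS = 144 → fails

1 of 6 pairs satisfies the claim.

Answer: (3, 1)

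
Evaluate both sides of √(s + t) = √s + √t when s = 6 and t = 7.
LHS = √(6 + 7) = √(13) ≈ 3.606
RHS = √6 + √7 = √(6) + √(7) ≈ 5.095

LHS ≠ RHS (they differ by about 1.49), so the equation does not hold here.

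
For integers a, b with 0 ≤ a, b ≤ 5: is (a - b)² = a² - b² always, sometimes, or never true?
Sometimes true

It holds at (a, b) = (5, 0) (both sides equal 25), but fails at (a, b) = (2, 3) (LHS = 1, RHS = -5).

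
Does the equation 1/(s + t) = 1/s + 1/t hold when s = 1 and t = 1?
Substituting s = 1, t = 1:

LHS = 1/(1 + 1) = 1/2
RHS = 1/1 + 1/1 = 2

LHS ≠ RHS, so the equation does not hold at this point.

Answer: Fails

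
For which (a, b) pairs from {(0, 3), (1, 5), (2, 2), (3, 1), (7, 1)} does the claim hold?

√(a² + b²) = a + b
(0, 3)

Testing each pair:
(0, 3): LHS = 3, RHS = 3 → holds
(1, 5): LHS = √(26) ≈ 5.099, RHS = 6 → fails
(2, 2): LHS = 2·√(2) ≈ 2.828, RHS = 4 → fails
(3, 1): LHS = √(10) ≈ 3.162, RHS = 4 → fails
(7, 1): LHS = 5·√(2) ≈ 7.071, RHS = 8 → fails

1 of 5 pairs satisfies the claim.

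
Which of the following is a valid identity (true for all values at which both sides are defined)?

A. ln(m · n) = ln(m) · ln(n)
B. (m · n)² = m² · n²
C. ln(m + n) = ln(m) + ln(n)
A: fails at (1, 4) — LHS = ln(4) ≈ 1.386, RHS = 0.
B: holds — e.g. at (4, 5), both sides equal 400.
C: fails at (1, 5) — LHS = ln(6) ≈ 1.792, RHS = ln(5) ≈ 1.609.

Answer: B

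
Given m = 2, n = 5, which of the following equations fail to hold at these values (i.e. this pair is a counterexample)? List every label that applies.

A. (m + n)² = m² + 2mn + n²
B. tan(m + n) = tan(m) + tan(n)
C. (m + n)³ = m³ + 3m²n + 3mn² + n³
B

Evaluating each claim at the given values:
A. LHS = 49, RHS = 49 → holds here (LHS = RHS)
B. LHS = tan(7) ≈ 0.8714, RHS = tan(5) + tan(2) ≈ -5.566 → fails here (LHS ≠ RHS)
C. LHS = 343, RHS = 343 → holds here (LHS = RHS)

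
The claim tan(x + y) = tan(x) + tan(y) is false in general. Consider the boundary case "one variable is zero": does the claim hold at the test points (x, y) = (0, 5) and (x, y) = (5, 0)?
At (0, 5): LHS = tan(5) ≈ -3.381, RHS = tan(5) ≈ -3.381 → equal
At (5, 0): LHS = tan(5) ≈ -3.381, RHS = tan(5) ≈ -3.381 → equal

So the claim does hold at both of these boundary points, even though it is not an identity.

Answer: Yes, holds at both test points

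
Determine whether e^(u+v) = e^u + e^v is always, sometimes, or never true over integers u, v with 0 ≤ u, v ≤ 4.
Never true

The claim fails for every pair in the range. For instance at (u, v) = (1, 3): LHS = e^4 ≈ 54.6, RHS = e + e^3 ≈ 22.8.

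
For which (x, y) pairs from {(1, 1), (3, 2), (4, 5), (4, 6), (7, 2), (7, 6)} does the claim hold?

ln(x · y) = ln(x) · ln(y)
(1, 1)

Testing each pair:
(1, 1): LHS = 0, RHS = 0 → holds
(3, 2): LHS = ln(6) ≈ 1.792, RHS = ln(2)·ln(3) ≈ 0.7615 → fails
(4, 5): LHS = ln(20) ≈ 2.996, RHS = ln(4)·ln(5) ≈ 2.231 → fails
(4, 6): LHS = ln(24) ≈ 3.178, RHS = ln(4)·ln(6) ≈ 2.484 → fails
(7, 2): LHS = ln(14) ≈ 2.639, RHS = ln(2)·ln(7) ≈ 1.349 → fails
(7, 6): LHS = ln(42) ≈ 3.738, RHS = ln(6)·ln(7) ≈ 3.487 → fails

1 of 6 pairs satisfies the claim.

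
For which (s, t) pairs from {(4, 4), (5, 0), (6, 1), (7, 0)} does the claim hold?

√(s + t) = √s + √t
Testing each pair:
(4, 4): LHS = 2·√(2) ≈ 2.828, RHS = 4 → fails
(5, 0): LHS = √(5) ≈ 2.236, RHS = √(5) ≈ 2.236 → holds
(6, 1): LHS = √(7) ≈ 2.646, RHS = 1 + √(6) ≈ 3.449 → fails
(7, 0): LHS = √(7) ≈ 2.646, RHS = √(7) ≈ 2.646 → holds

2 of 4 pairs satisfy the claim.

Answer: (5, 0), (7, 0)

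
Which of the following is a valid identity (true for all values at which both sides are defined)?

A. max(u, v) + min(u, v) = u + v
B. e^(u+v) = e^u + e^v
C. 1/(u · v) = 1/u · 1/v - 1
A: holds — e.g. at (1, 5), both sides equal 6.
B: fails at (1, 1) — LHS = e^2 ≈ 7.389, RHS = 2·e ≈ 5.437.
C: fails at (2, 4) — LHS = 1/8, RHS = -7/8.

Answer: A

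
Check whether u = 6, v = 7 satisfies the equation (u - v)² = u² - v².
Fails

Substituting u = 6, v = 7:

LHS = (6 - 7)² = 1
RHS = 6² - 7² = -13

LHS ≠ RHS, so the equation does not hold at this point.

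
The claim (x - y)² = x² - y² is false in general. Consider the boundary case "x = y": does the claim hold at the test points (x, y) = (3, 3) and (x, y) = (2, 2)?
At (3, 3): LHS = 0, RHS = 0 → equal
At (2, 2): LHS = 0, RHS = 0 → equal

So the claim does hold at both of these boundary points, even though it is not an identity.

Answer: Yes, holds at both test points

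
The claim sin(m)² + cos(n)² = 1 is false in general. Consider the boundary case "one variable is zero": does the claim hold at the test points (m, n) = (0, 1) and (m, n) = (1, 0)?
No, fails at both test points

At (0, 1): LHS = cos(1)² ≈ 0.2919 ≠ RHS = 1
At (1, 0): LHS = sin(1)² + 1 ≈ 1.708 ≠ RHS = 1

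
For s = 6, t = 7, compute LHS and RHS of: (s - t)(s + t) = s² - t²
LHS = (6 - 7)(6 + 7) = -13
RHS = 6² - 7² = -13

LHS = RHS: the two sides agree.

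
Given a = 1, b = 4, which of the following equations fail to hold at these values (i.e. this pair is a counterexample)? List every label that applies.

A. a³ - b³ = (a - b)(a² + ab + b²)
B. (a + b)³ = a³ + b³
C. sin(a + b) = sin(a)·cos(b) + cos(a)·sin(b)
B

Evaluating each claim at the given values:
A. LHS = -63, RHS = -63 → holds here (LHS = RHS)
B. LHS = 125, RHS = 65 → fails here (LHS ≠ RHS)
C. LHS = sin(5) ≈ -0.9589, RHS = sin(1)·cos(4) + sin(4)·cos(1) ≈ -0.9589 → holds here (LHS = RHS)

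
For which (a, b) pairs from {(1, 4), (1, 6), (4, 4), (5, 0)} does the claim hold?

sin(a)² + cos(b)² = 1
(4, 4)

Testing each pair:
(1, 4): LHS = cos(4)² + sin(1)² ≈ 1.135, RHS = 1 → fails
(1, 6): LHS = sin(1)² + cos(6)² ≈ 1.63, RHS = 1 → fails
(4, 4): LHS = cos(4)² + sin(4)² = 1, RHS = 1 → holds
(5, 0): LHS = sin(5)² + 1 ≈ 1.92, RHS = 1 → fails

1 of 4 pairs satisfies the claim.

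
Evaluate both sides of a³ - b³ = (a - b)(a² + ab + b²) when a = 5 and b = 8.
LHS = 5³ - 8³ = -387
RHS = (5 - 8)(5² + 5·8 + 8²) = -387

LHS = RHS: the two sides agree.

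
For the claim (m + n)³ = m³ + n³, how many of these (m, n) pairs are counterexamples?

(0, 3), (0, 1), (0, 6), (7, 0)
0

Testing each pair:
(0, 3): LHS = 27, RHS = 27 → satisfies claim
(0, 1): LHS = 1, RHS = 1 → satisfies claim
(0, 6): LHS = 216, RHS = 216 → satisfies claim
(7, 0): LHS = 343, RHS = 343 → satisfies claim

That makes 0 counterexamples.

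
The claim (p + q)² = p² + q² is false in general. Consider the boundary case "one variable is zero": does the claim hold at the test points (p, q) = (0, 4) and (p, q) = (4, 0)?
At (0, 4): LHS = 16, RHS = 16 → equal
At (4, 0): LHS = 16, RHS = 16 → equal

So the claim does hold at both of these boundary points, even though it is not an identity.

Answer: Yes, holds at both test points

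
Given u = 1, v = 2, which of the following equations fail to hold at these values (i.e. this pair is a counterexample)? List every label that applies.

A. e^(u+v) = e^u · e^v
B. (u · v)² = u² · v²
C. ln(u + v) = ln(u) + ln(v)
C

Evaluating each claim at the given values:
A. LHS = e^3 ≈ 20.09, RHS = e^3 ≈ 20.09 → holds here (LHS = RHS)
B. LHS = 4, RHS = 4 → holds here (LHS = RHS)
C. LHS = ln(3) ≈ 1.099, RHS = ln(2) ≈ 0.6931 → fails here (LHS ≠ RHS)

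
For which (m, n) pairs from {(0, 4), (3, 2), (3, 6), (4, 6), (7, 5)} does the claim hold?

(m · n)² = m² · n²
All pairs

Testing each pair:
(0, 4): LHS = 0, RHS = 0 → holds
(3, 2): LHS = 36, RHS = 36 → holds
(3, 6): LHS = 324, RHS = 324 → holds
(4, 6): LHS = 576, RHS = 576 → holds
(7, 5): LHS = 1225, RHS = 1225 → holds

Every pair satisfies the claim.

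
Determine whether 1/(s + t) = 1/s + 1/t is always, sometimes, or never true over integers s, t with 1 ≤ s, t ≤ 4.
The claim fails for every pair in the range. For instance at (s, t) = (4, 2): LHS = 1/6, RHS = 3/4.

Answer: Never true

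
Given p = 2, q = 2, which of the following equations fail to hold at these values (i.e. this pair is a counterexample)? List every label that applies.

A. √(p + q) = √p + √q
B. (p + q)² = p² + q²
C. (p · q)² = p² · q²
A, B

Evaluating each claim at the given values:
A. LHS = 2, RHS = 2·√(2) ≈ 2.828 → fails here (LHS ≠ RHS)
B. LHS = 16, RHS = 8 → fails here (LHS ≠ RHS)
C. LHS = 16, RHS = 16 → holds here (LHS = RHS)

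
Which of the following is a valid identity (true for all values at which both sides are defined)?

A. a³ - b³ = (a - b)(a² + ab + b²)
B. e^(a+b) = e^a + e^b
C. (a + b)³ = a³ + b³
A

A: holds — e.g. at (2, 7), both sides equal -335.
B: fails at (4, 5) — LHS = e^9 ≈ 8103, RHS = e^4 + e^5 ≈ 203.
C: fails at (6, 7) — LHS = 2197, RHS = 559.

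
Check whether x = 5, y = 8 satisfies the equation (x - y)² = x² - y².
Substituting x = 5, y = 8:

LHS = (5 - 8)² = 9
RHS = 5² - 8² = -39

LHS ≠ RHS, so the equation does not hold at this point.

Answer: Fails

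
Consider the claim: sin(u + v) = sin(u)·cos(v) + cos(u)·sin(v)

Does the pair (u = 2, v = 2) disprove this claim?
No

Substituting u = 2, v = 2:
LHS = sin(2 + 2) = sin(4) ≈ -0.7568
RHS = sin(2)·cos(2) + cos(2)·sin(2) = 2·sin(2)·cos(2) ≈ -0.7568

The sides agree, so this pair does not disprove the claim.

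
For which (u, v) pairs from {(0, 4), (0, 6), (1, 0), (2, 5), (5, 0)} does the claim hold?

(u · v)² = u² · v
Testing each pair:
(0, 4): LHS = 0, RHS = 0 → holds
(0, 6): LHS = 0, RHS = 0 → holds
(1, 0): LHS = 0, RHS = 0 → holds
(2, 5): LHS = 100, RHS = 20 → fails
(5, 0): LHS = 0, RHS = 0 → holds

4 of 5 pairs satisfy the claim.

Answer: (0, 4), (0, 6), (1, 0), (5, 0)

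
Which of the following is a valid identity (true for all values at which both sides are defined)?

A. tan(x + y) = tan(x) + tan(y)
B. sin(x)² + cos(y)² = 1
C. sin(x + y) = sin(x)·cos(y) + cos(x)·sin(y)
A: fails at (1, 4) — LHS = tan(5) ≈ -3.381, RHS = tan(4) + tan(1) ≈ 2.715.
B: fails at (2, 4) — LHS = cos(4)² + sin(2)² ≈ 1.254, RHS = 1.
C: holds — e.g. at (3, 4), both sides equal sin(7) ≈ 0.657.

Answer: C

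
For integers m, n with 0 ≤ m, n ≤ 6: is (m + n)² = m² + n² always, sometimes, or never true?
Sometimes true

It holds at (m, n) = (0, 6) (both sides equal 36), but fails at (m, n) = (5, 3) (LHS = 64, RHS = 34).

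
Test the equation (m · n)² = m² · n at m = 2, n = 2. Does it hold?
Fails

Substituting m = 2, n = 2:

LHS = (2 · 2)² = 16
RHS = 2² · 2 = 8

LHS ≠ RHS, so the equation does not hold at this point.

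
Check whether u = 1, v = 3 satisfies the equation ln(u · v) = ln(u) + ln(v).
Substituting u = 1, v = 3:

LHS = ln(1 · 3) = ln(3) ≈ 1.099
RHS = ln(1) + ln(3) = ln(3) ≈ 1.099

LHS = RHS, so the equation holds at this point.

Answer: Holds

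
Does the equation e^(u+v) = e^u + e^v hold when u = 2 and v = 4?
Substituting u = 2, v = 4:

LHS = e^(2+4) = e^6 ≈ 403.4
RHS = e^2 + e^4 ≈ 61.99

LHS ≠ RHS, so the equation does not hold at this point.

Answer: Fails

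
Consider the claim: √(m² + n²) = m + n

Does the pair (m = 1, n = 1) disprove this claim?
Substituting m = 1, n = 1:
LHS = √(1² + 1²) = √(2) ≈ 1.414
RHS = 1 + 1 = 2

Since LHS ≠ RHS, this pair disproves the claim.

Answer: Yes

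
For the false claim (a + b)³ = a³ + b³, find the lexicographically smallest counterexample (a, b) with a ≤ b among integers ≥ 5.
Substituting (5, 5) into the claim:
LHS = (5 + 5)³ = 1000
RHS = 5³ + 5³ = 250

Since LHS ≠ RHS, this pair disproves the claim, and no lexicographically smaller pair (a ≤ b, integers ≥ 5) does.

For instance (7, 12) is also a counterexample (LHS = 6859, RHS = 2071), but it's lexicographically larger.

Answer: (a, b) = (5, 5)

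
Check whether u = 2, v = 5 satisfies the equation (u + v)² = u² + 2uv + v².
Holds

Substituting u = 2, v = 5:

LHS = (2 + 5)² = 49
RHS = 2² + 2·2·5 + 5² = 49

LHS = RHS, so the equation holds at this point.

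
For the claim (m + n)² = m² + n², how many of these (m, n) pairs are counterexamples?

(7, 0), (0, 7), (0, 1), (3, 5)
1

Testing each pair:
(7, 0): LHS = 49, RHS = 49 → satisfies claim
(0, 7): LHS = 49, RHS = 49 → satisfies claim
(0, 1): LHS = 1, RHS = 1 → satisfies claim
(3, 5): LHS = 64, RHS = 34 → counterexample

That makes 1 counterexample.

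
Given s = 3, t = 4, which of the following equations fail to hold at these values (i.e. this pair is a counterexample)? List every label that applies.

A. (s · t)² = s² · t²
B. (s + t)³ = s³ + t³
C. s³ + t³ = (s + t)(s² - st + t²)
Evaluating each claim at the given values:
A. LHS = 144, RHS = 144 → holds here (LHS = RHS)
B. LHS = 343, RHS = 91 → fails here (LHS ≠ RHS)
C. LHS = 91, RHS = 91 → holds here (LHS = RHS)

Answer: B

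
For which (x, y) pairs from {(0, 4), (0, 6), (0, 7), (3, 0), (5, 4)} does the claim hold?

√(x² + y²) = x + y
(0, 4), (0, 6), (0, 7), (3, 0)

Testing each pair:
(0, 4): LHS = 4, RHS = 4 → holds
(0, 6): LHS = 6, RHS = 6 → holds
(0, 7): LHS = 7, RHS = 7 → holds
(3, 0): LHS = 3, RHS = 3 → holds
(5, 4): LHS = √(41) ≈ 6.403, RHS = 9 → fails

4 of 5 pairs satisfy the claim.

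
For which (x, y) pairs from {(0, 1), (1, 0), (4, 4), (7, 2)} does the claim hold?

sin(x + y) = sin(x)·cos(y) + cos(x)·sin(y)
Testing each pair:
(0, 1): LHS = sin(1) ≈ 0.8415, RHS = sin(1) ≈ 0.8415 → holds
(1, 0): LHS = sin(1) ≈ 0.8415, RHS = sin(1) ≈ 0.8415 → holds
(4, 4): LHS = sin(8) ≈ 0.9894, RHS = 2·sin(4)·cos(4) ≈ 0.9894 → holds
(7, 2): LHS = sin(9) ≈ 0.4121, RHS = sin(7)·cos(2) + sin(2)·cos(7) ≈ 0.4121 → holds

Every pair satisfies the claim.

Answer: All pairs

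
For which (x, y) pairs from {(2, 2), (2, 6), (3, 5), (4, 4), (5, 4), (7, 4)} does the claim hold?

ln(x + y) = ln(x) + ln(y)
(2, 2)

Testing each pair:
(2, 2): LHS = ln(4) ≈ 1.386, RHS = 2·ln(2) ≈ 1.386 → holds
(2, 6): LHS = ln(8) ≈ 2.079, RHS = ln(2) + ln(6) ≈ 2.485 → fails
(3, 5): LHS = ln(8) ≈ 2.079, RHS = ln(3) + ln(5) ≈ 2.708 → fails
(4, 4): LHS = ln(8) ≈ 2.079, RHS = 2·ln(4) ≈ 2.773 → fails
(5, 4): LHS = ln(9) ≈ 2.197, RHS = ln(4) + ln(5) ≈ 2.996 → fails
(7, 4): LHS = ln(11) ≈ 2.398, RHS = ln(4) + ln(7) ≈ 3.332 → fails

1 of 6 pairs satisfies the claim.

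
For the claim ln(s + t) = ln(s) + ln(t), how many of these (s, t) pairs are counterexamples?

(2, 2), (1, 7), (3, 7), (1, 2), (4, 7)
4

Testing each pair:
(2, 2): LHS = ln(4) ≈ 1.386, RHS = 2·ln(2) ≈ 1.386 → satisfies claim
(1, 7): LHS = ln(8) ≈ 2.079, RHS = ln(7) ≈ 1.946 → counterexample
(3, 7): LHS = ln(10) ≈ 2.303, RHS = ln(3) + ln(7) ≈ 3.045 → counterexample
(1, 2): LHS = ln(3) ≈ 1.099, RHS = ln(2) ≈ 0.6931 → counterexample
(4, 7): LHS = ln(11) ≈ 2.398, RHS = ln(4) + ln(7) ≈ 3.332 → counterexample

That makes 4 counterexamples.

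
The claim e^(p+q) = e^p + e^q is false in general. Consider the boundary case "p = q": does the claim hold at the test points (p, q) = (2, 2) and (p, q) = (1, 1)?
At (2, 2): LHS = e^4 ≈ 54.6 ≠ RHS = 2·e^2 ≈ 14.78
At (1, 1): LHS = e^2 ≈ 7.389 ≠ RHS = 2·e ≈ 5.437

Answer: No, fails at both test points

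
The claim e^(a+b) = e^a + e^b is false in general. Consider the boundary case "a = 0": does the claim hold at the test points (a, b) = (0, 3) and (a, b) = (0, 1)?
No, fails at both test points

At (0, 3): LHS = e^3 ≈ 20.09 ≠ RHS = 1 + e^3 ≈ 21.09
At (0, 1): LHS = e ≈ 2.718 ≠ RHS = 1 + e ≈ 3.718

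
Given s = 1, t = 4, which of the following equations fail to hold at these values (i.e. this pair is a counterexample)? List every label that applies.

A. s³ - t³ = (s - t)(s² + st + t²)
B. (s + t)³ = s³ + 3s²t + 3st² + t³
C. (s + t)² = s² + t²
Evaluating each claim at the given values:
A. LHS = -63, RHS = -63 → holds here (LHS = RHS)
B. LHS = 125, RHS = 125 → holds here (LHS = RHS)
C. LHS = 25, RHS = 17 → fails here (LHS ≠ RHS)

Answer: C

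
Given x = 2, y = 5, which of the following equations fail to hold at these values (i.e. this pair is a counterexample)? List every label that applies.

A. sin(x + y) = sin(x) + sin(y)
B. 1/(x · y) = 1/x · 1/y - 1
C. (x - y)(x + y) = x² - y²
Evaluating each claim at the given values:
A. LHS = sin(7) ≈ 0.657, RHS = sin(5) + sin(2) ≈ -0.04963 → fails here (LHS ≠ RHS)
B. LHS = 1/10, RHS = -9/10 → fails here (LHS ≠ RHS)
C. LHS = -21, RHS = -21 → holds here (LHS = RHS)

Answer: A, B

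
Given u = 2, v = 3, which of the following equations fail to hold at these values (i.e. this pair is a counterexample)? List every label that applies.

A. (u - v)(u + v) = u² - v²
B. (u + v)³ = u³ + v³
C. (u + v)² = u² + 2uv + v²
Evaluating each claim at the given values:
A. LHS = -5, RHS = -5 → holds here (LHS = RHS)
B. LHS = 125, RHS = 35 → fails here (LHS ≠ RHS)
C. LHS = 25, RHS = 25 → holds here (LHS = RHS)

Answer: B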